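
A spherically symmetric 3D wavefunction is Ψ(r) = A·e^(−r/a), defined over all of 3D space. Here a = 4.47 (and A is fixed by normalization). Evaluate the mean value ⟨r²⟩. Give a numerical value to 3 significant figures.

The expectation value is the |Ψ|²-weighted average of r^2: ∫ r^2|Ψ|² 4πr² dr.
With ∫₀^∞ r^4 e^(−αr) dr = 4!/α^5, evaluating both integrals, ⟨r²⟩ = 3·a^2.
With a = 4.47, ⟨r^2⟩ = 59.94.

⟨r^2⟩ ≈ 59.9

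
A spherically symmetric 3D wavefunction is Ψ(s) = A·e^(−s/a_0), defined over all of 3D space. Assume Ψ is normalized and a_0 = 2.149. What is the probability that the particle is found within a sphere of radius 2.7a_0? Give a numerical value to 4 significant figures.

P = ∫ |Ψ|² 4πs² ds over s ≤ 2.7a_0.
The full normalization integral is A²·[π·a_0^3] = 1, fixing A².
Substituting u = s/a_0, A², 4π and the length scale all cancel in the ratio: P = ∫_{0}^{2.7} u^2·e^(-2·u) du / ∫_{0}^{∞} u^2·e^(-2·u) du.
An antiderivative of u^2·e^(-2·u) is -(2·u^2 + 2·u + 1)·e^(-2·u)/4; evaluating from 0 to 2.7 gives 1/4 - 1049·e^(-27/5)/200, while the full integral is 1/4.
This evaluates to P = 0.90524.

P ≈ 0.9052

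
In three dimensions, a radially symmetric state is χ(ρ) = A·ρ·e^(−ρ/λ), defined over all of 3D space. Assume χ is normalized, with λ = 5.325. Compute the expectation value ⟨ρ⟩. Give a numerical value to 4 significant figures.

⟨ρ⟩ = ∫ ρ |χ|² 4πρ² dρ over the full domain.
The ratio of the moment integral to the normalization integral gives ⟨ρ⟩ = 5·λ/2.
Putting λ = 5.325 gives 13.313.

⟨ρ⟩ ≈ 13.31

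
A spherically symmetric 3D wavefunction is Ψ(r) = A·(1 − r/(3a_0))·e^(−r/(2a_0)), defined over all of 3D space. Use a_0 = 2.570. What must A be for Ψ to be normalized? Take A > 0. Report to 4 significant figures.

The normalization condition is ∫|Ψ|² 4πr² dr = 1 from 0 to ∞.
(Spherical symmetry: dV = 4πr² dr.)
With ∫₀^∞ r^4 e^(−αr) dr = 4!/α^5, carrying out the integral gives A² · 8·π·a_0^3/3.
Hence A² = 1/[8·π·a_0^3/3].
Substituting a_0 = 2.570 gives A² = 0.0070321, so A = 0.083857.

A ≈ 0.08386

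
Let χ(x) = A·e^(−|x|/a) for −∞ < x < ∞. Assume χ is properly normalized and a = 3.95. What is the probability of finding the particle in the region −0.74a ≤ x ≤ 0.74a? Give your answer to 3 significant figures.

The probability is P = ∫ |χ|² dx over [−0.74a, 0.74a].
The normalization integral ∫|χ|²dx over the whole domain equals a·A², and A² cancels in the ratio.
By symmetry take twice the x ≥ 0 contribution in numerator and denominator; the 2's cancel. In terms of u = x/a (A² and the length scale cancel between numerator and denominator), P = [∫_{0}^{0.74} e^(-2·u) du] / [∫_{0}^{∞} e^(-2·u) du].
Using ∫ e^(-2·u) du = -e^(-2·u)/2, the numerator is 1/2 - e^(-37/25)/2 and the denominator is 1/2.
Evaluating gives P = 0.7724.

P ≈ 0.772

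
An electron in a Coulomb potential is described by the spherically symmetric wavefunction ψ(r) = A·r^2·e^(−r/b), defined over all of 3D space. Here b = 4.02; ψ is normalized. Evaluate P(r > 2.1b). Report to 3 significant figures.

P = ∫ |ψ|² 4πr² dr over r > 2.1b.
Normalization gives A² = 1/(45·π·b^7/2).
In terms of u = r/b (A², 4π and the length scale all cancel between numerator and denominator), P = [∫_{2.1}^{∞} u^6·e^(-2·u) du] / [∫_{0}^{∞} u^6·e^(-2·u) du].
With ∫ u^6·e^(-2·u) du = -(4·u^6 + 12·u^5 + 30·u^4 + 60·u^3 + 90·u^2 + 90·u + 45)·e^(-2·u)/8 + C, the region integral is ≈ 4.8795 and the full one is 45/8.
Taking the ratio yields P = 0.8675.

P ≈ 0.867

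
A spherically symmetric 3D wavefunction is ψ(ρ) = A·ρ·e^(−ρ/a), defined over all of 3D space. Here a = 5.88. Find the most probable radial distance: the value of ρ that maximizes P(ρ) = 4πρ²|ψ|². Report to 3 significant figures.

The maximum of P(ρ) = 4πρ²|ψ|² occurs where its derivative vanishes.
Solving yields ρ = 2·a.
With a = 5.88, the most probable radial distance is 11.76.

ρ ≈ 11.8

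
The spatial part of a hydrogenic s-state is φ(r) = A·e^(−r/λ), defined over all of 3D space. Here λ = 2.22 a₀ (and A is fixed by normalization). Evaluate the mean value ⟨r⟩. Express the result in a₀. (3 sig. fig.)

⟨r⟩ ≈ 3.33 a₀

By definition ⟨r⟩ = ∫ r |φ(r)|² 4πr² dr.
With ∫₀^∞ r^3 e^(−αr) dr = 3!/α^4, evaluating both integrals, ⟨r⟩ = 3·λ/2.
With λ = 2.22, ⟨r⟩ = 3.330.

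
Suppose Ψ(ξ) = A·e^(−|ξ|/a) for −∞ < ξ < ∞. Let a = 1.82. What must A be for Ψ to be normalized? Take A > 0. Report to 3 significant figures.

Require ∫ |Ψ|² dξ = 1 over the whole domain.
Carrying out the integral gives A² · a.
Plugging in a = 1.82 yields A = 0.7412.

A ≈ 0.741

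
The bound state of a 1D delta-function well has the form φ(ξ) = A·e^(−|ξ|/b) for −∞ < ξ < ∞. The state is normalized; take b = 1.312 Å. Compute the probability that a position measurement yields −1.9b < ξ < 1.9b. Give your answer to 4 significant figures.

|φ|² is the probability density, so P = ∫_{−1.9b}^{1.9b} |φ|² dξ.
Since A² = 1/(b), this is the region integral divided by the full normalization integral.
Both integrals are even about ξ = 0, so only the ξ ≥ 0 halves are needed (the factors of 2 cancel). Let u = ξ/b; then A² and the length scale cancel, so P = ∫_{0}^{1.9} e^(-2·u) du ÷ ∫_{0}^{∞} e^(-2·u) du.
An antiderivative of e^(-2·u) is -e^(-2·u)/2; evaluating from 0 to 1.9 gives 1/2 - e^(-19/5)/2, while the full integral is 1/2.
Evaluating gives P = 0.97763.

P ≈ 0.9776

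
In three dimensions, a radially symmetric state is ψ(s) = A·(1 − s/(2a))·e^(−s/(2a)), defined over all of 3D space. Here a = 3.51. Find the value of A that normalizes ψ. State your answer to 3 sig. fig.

A ≈ 0.0303

Require ∫ |ψ|² 4πs² ds = 1 over the whole domain.
In 3D with spherical symmetry the volume element is 4πs² ds.
With ∫₀^∞ s^4 e^(−αs) ds = 4!/α^5, ∫|ψ|² 4πs² ds = A²·(8·π·a^3).
Setting this equal to 1 gives A² = 1/(8·π·a^3).
Plugging in a = 3.51 yields A = 0.03033.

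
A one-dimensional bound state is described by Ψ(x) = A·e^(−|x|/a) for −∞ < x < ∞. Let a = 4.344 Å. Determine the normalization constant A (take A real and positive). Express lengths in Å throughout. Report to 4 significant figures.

A ≈ 0.4798 Å^(-1/2)

Require ∫ |Ψ|² dx = 1 over the whole domain.
With Ψ = A·e^(−|x|/a), the integral evaluates to A²·[a].
So A² = (a)^(−1).
Plugging in a = 4.344 yields A = 0.47979.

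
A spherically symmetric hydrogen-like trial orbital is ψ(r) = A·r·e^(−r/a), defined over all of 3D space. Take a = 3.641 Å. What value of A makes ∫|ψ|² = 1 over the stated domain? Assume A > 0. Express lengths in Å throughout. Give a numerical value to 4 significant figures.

A ≈ 0.01288 Å^(-5/2)

The normalization condition is ∫|ψ|² 4πr² dr = 1 from 0 to ∞.
(Spherical symmetry: dV = 4πr² dr.)
∫|ψ|² 4πr² dr = A²·(3·π·a^5).
With a = 3.641: A² = 0.00016582 and A = 0.012877.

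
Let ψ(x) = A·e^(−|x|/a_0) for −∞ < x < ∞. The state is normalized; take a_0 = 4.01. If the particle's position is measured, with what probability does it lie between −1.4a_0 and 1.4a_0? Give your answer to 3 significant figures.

P ≈ 0.939

P = ∫_{−1.4a_0}^{1.4a_0} |ψ(x)|² dx.
Since A² = 1/(a_0), this is the region integral divided by the full normalization integral.
By symmetry take twice the x ≥ 0 contribution in numerator and denominator; the 2's cancel. Let u = x/a_0; then A² and the length scale cancel, so P = ∫_{0}^{1.4} e^(-2·u) du ÷ ∫_{0}^{∞} e^(-2·u) du.
An antiderivative of e^(-2·u) is -e^(-2·u)/2; evaluating from 0 to 1.4 gives 1/2 - e^(-14/5)/2, while the full integral is 1/2.
Evaluating gives P = 0.9392.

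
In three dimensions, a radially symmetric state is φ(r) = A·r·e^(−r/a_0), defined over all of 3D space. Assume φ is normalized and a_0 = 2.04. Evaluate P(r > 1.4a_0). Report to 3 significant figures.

Integrate the radial probability density 4πr²|φ|² over r > 1.4a_0.
Normalization gives A² = 1/(3·π·a_0^5).
Let u = r/a_0; then A², 4π and the length scale all cancel, so P = ∫_{1.4}^{∞} u^4·e^(-2·u) du ÷ ∫_{0}^{∞} u^4·e^(-2·u) du.
An antiderivative of u^4·e^(-2·u) is -(u^4/2 + u^3 + 3·u^2/2 + 3·u/2 + 3/4)·e^(-2·u); evaluating from 1.4 to ∞ gives ≈ 0.63576, while the full integral is 3/4.
This evaluates to P = 0.8477.

P ≈ 0.848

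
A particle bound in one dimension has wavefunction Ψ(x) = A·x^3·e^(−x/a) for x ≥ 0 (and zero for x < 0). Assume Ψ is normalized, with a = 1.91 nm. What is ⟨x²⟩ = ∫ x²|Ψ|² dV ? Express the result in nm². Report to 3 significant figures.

By definition ⟨x²⟩ = ∫ x^2 |Ψ(x)|² dx.
Recall ∫₀^∞ x^m e^(−x/β) dx = m!·β^(m+1), the ratio of the moment integral to the normalization integral gives ⟨x²⟩ = 14·a^2.
With a = 1.91, ⟨x^2⟩ = 51.07.

⟨x^2⟩ ≈ 51.1 nm^2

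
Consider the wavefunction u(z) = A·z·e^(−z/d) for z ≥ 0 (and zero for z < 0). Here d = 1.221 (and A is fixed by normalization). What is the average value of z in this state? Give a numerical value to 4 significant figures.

⟨z⟩ ≈ 1.832

By definition ⟨z⟩ = ∫ z |u(z)|² dz.
Recall ∫₀^∞ z^m e^(−z/β) dz = m!·β^(m+1), the ratio of the moment integral to the normalization integral gives ⟨z⟩ = 3·d/2.
With d = 1.221, ⟨z⟩ = 1.8315.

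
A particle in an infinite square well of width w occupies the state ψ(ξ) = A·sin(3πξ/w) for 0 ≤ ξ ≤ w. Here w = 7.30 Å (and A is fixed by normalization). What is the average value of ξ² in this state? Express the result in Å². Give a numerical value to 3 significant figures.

⟨ξ^2⟩ ≈ 17.5 Å^2

The expectation value is the |ψ|²-weighted average of ξ^2: ∫ ξ^2|ψ|² dξ.
Using sin²θ = (1 − cos 2θ)/2, evaluating both integrals, ⟨ξ²⟩ = -w^2/(18·π^2) + w^2/3.
Putting w = 7.30 gives 17.46.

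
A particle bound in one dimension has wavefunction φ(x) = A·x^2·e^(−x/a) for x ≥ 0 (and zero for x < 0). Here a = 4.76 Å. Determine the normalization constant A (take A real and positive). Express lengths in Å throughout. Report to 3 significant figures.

A ≈ 0.0234 Å^(-5/2)

Require ∫ |φ|² dx = 1 over the whole domain.
Carrying out the integral gives A² · 3·a^5/4.
So A² = (3·a^5/4)^(−1).
With a = 4.76: A² = 0.0005456 and A = 0.02336.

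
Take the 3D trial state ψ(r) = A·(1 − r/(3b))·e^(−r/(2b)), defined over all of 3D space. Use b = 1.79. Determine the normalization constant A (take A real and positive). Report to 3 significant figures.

Require ∫ |ψ|² 4πr² dr = 1 over the whole domain.
Using ∫₀^∞ rⁿ e^(−αr) dr = n!/αⁿ⁺¹, with ψ = A·(1 − r/(3b))·e^(−r/(2b)), the integral evaluates to A²·[8·π·b^3/3].
With b = 1.79: A² = 0.02081 and A = 0.1443.

A ≈ 0.144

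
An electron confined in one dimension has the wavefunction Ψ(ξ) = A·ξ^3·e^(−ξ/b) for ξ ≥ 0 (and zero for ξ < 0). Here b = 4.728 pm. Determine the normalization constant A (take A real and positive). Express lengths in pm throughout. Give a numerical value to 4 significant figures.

We need A² ∫|f|² dξ = 1, taking the integral from 0 to ∞.
Using ∫₀^∞ ξⁿ e^(−αξ) dξ = n!/αⁿ⁺¹, with Ψ = A·ξ^3·e^(−ξ/b), the integral evaluates to A²·[45·b^7/8].
Hence A² = 1/[45·b^7/8].
Substituting b = 4.728 gives A² = 0.0000033662, so A = 0.0018347.

A ≈ 0.001835 pm^(-7/2)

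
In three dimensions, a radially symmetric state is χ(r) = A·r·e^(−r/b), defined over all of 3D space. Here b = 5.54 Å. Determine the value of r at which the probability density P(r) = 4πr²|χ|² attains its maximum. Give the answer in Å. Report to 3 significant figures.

r ≈ 11.1 Å

Set d/dr [P(r) = 4πr²|χ|²] = 0 and solve for r > 0.
Solving yields r = 2·b.
With b = 5.54, the most probable radial distance is 11.08 Å.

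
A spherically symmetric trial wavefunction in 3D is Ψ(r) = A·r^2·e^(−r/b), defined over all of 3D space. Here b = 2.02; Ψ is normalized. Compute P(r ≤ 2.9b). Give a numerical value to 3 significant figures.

With dV = 4πr²dr, the probability is ∫|Ψ|² dV over r ≤ 2.9b.
The full normalization integral is A²·[45·π·b^7/2] = 1, fixing A².
Substituting u = r/b, A², 4π and the length scale all cancel in the ratio: P = ∫_{0}^{2.9} u^6·e^(-2·u) du / ∫_{0}^{∞} u^6·e^(-2·u) du.
Using ∫ u^6·e^(-2·u) du = -(4·u^6 + 12·u^5 + 30·u^4 + 60·u^3 + 90·u^2 + 90·u + 45)·e^(-2·u)/8, the numerator is ≈ 2.0340 and the denominator is 45/8.
This evaluates to P = 0.3616.

P ≈ 0.362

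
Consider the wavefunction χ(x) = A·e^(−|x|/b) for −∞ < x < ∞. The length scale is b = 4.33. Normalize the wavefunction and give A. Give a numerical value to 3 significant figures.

A ≈ 0.481

We need A² ∫|f|² dx = 1, taking the integral from −∞ to ∞.
∫|χ|² dx = A²·(b).
Substituting b = 4.33 gives A² = 0.2309, so A = 0.4806.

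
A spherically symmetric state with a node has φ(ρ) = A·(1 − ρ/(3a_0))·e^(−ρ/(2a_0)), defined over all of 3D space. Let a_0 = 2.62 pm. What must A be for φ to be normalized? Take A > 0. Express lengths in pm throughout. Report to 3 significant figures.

A ≈ 0.0815 pm^(-3/2)

Require ∫ |φ|² 4πρ² dρ = 1 over the whole domain.
The angular integral contributes 4π, leaving ∫₀^∞ ρ²|φ|² dρ.
Recall ∫₀^∞ ρ^m e^(−ρ/β) dρ = m!·β^(m+1), the integral (without the A² prefactor) comes out to 8·π·a_0^3/3.
Substituting a_0 = 2.62 gives A² = 0.006637, so A = 0.08147.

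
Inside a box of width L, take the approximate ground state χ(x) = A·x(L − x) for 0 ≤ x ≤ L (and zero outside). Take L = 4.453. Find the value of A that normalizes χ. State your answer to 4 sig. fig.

Normalization requires ∫|χ|² dx = 1, integrated from 0 to L.
The integral (without the A² prefactor) comes out to L^5/30.
Setting this equal to 1 gives A² = 1/(L^5/30).
With L = 4.453: A² = 0.017134 and A = 0.13090.

A ≈ 0.1309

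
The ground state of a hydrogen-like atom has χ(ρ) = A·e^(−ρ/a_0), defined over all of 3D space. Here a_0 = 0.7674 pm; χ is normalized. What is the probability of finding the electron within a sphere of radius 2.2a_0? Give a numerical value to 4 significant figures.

With dV = 4πρ²dρ, the probability is ∫|χ|² dV over ρ ≤ 2.2a_0.
The full normalization integral is A²·[π·a_0^3] = 1, fixing A².
Let u = ρ/a_0; then A², 4π and the length scale all cancel, so P = ∫_{0}^{2.2} u^2·e^(-2·u) du ÷ ∫_{0}^{∞} u^2·e^(-2·u) du.
With ∫ u^2·e^(-2·u) du = -(2·u^2 + 2·u + 1)·e^(-2·u)/4 + C, the region integral is 1/4 - 377·e^(-22/5)/100 and the full one is 1/4.
This evaluates to P = 0.81486.

P ≈ 0.8149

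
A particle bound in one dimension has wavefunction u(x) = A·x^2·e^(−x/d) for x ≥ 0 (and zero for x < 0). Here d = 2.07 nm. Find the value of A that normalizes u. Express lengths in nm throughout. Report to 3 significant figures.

A ≈ 0.187 nm^(-5/2)

We need A² ∫|f|² dx = 1, taking the integral from 0 to ∞.
Recall ∫₀^∞ x^m e^(−x/β) dx = m!·β^(m+1), with u = A·x^2·e^(−x/d), the integral evaluates to A²·[3·d^5/4].
Hence A² = 1/[3·d^5/4].
Substituting d = 2.07 gives A² = 0.03508, so A = 0.1873.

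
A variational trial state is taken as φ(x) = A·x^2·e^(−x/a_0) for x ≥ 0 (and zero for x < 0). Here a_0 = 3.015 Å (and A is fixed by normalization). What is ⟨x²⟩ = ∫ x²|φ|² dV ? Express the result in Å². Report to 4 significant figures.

By definition ⟨x²⟩ = ∫ x^2 |φ(x)|² dx.
Using ∫₀^∞ xⁿ e^(−αx) dx = n!/αⁿ⁺¹, the ratio of the moment integral to the normalization integral gives ⟨x²⟩ = 15·a_0^2/2.
With a_0 = 3.015, ⟨x^2⟩ = 68.177.

⟨x^2⟩ ≈ 68.18 Å^2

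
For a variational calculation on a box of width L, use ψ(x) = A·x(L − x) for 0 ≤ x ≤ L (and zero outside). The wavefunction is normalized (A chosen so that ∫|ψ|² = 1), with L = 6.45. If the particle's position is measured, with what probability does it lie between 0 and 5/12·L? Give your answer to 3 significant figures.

P ≈ 0.347

The probability is P = ∫ |ψ|² dx over [0, 5/12·L].
With A² fixed by ∫|ψ|² = 1, i.e. A² = (L^5/30)^(−1), substitute and integrate.
In terms of u = x/L (A² and the length scale cancel between numerator and denominator), P = [∫_{0}^{5/12} u^2·(1 - u)^2 du] / [∫_{0}^{1} u^2·(1 - u)^2 du].
An antiderivative of u^2·(1 - u)^2 is u^3·(6·u^2 - 15·u + 10)/30; evaluating from 0 to 5/12 gives ≈ 0.011554, while the full integral is 1/30.
Evaluating gives P = 0.3466.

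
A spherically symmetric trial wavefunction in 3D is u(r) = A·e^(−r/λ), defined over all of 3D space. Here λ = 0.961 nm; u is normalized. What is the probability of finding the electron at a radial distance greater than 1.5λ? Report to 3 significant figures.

P ≈ 0.423

P = ∫ |u|² 4πr² dr over r > 1.5λ.
A² is fixed by ∫₀^∞ 4πr²|u|² dr = 1, i.e. A² = (π·λ^3)^(−1).
In terms of t = r/λ (A², 4π and the length scale all cancel between numerator and denominator), P = [∫_{1.5}^{∞} t^2·e^(-2·t) dt] / [∫_{0}^{∞} t^2·e^(-2·t) dt].
With ∫ t^2·e^(-2·t) dt = -(2·t^2 + 2·t + 1)·e^(-2·t)/4 + C, the region integral is 17·e^(-3)/8 and the full one is 1/4.
This evaluates to P = 0.4232.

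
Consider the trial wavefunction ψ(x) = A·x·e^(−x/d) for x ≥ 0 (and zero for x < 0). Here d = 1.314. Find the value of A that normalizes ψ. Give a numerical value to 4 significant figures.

The normalization condition is ∫|ψ|² dx = 1 from 0 to ∞.
With ∫₀^∞ x^2 e^(−αx) dx = 2!/α^3, the integral (without the A² prefactor) comes out to d^3/4.
So A² = (d^3/4)^(−1).
Plugging in d = 1.314 yields A = 1.3278.

A ≈ 1.328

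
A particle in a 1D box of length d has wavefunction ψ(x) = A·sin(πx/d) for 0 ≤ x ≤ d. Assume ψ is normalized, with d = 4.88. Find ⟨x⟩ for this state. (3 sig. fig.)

By definition ⟨x⟩ = ∫ x |ψ(x)|² dx.
Since the A² factors cancel between numerator and denominator, ⟨x⟩ = d/2.
Putting d = 4.88 gives 2.440.

⟨x⟩ ≈ 2.44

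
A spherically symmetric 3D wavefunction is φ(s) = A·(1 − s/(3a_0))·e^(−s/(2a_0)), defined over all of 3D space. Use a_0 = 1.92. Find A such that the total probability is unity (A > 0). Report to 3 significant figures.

Normalization requires ∫|φ|² 4πs² ds = 1, integrated from 0 to ∞.
The angular integral contributes 4π, leaving ∫₀^∞ s²|φ|² ds.
Using ∫₀^∞ sⁿ e^(−αs) ds = n!/αⁿ⁺¹, carrying out the integral gives A² · 8·π·a_0^3/3.
So A² = (8·π·a_0^3/3)^(−1).
Plugging in a_0 = 1.92 yields A = 0.1299.

A ≈ 0.130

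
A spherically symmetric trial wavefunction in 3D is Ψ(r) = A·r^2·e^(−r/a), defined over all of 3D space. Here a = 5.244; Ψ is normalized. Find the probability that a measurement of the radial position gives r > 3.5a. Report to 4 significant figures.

P = ∫ |Ψ|² 4πr² dr over r > 3.5a.
Normalization gives A² = 1/(45·π·a^7/2).
Substituting u = r/a, A², 4π and the length scale all cancel in the ratio: P = ∫_{3.5}^{∞} u^6·e^(-2·u) du / ∫_{0}^{∞} u^6·e^(-2·u) du.
Using ∫ u^6·e^(-2·u) du = -(4·u^6 + 12·u^5 + 30·u^4 + 60·u^3 + 90·u^2 + 90·u + 45)·e^(-2·u)/8, the numerator is ≈ 2.52962 and the denominator is 45/8.
This evaluates to P = 0.44971.

P ≈ 0.4497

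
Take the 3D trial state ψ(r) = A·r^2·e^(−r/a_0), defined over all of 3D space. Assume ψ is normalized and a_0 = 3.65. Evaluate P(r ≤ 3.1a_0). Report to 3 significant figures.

With dV = 4πr²dr, the probability is ∫|ψ|² dV over r ≤ 3.1a_0.
A² is fixed by ∫₀^∞ 4πr²|ψ|² dr = 1, i.e. A² = (45·π·a_0^7/2)^(−1).
In terms of u = r/a_0 (A², 4π and the length scale all cancel between numerator and denominator), P = [∫_{0}^{3.1} u^6·e^(-2·u) du] / [∫_{0}^{∞} u^6·e^(-2·u) du].
With ∫ u^6·e^(-2·u) du = -(4·u^6 + 12·u^5 + 30·u^4 + 60·u^3 + 90·u^2 + 90·u + 45)·e^(-2·u)/8 + C, the region integral is ≈ 2.3951 and the full one is 45/8.
Taking the ratio yields P = 0.4258.

P ≈ 0.426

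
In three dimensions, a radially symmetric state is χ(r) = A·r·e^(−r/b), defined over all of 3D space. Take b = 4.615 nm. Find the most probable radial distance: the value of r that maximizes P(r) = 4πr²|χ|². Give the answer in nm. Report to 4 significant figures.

The maximum of P(r) = 4πr²|χ|² occurs where its derivative vanishes.
Solving yields r = 2·b.
With b = 4.615, the most probable radial distance is 9.2300 nm.

r ≈ 9.230 nm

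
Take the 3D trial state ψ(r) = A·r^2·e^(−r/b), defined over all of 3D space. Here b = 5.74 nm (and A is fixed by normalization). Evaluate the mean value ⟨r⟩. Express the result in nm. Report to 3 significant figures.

⟨r⟩ ≈ 20.1 nm

By definition ⟨r⟩ = ∫ r |ψ(r)|² 4πr² dr.
With ∫₀^∞ r^7 e^(−αr) dr = 7!/α^8, since the A² factors cancel between numerator and denominator, ⟨r⟩ = 7·b/2.
With b = 5.74, ⟨r⟩ = 20.09.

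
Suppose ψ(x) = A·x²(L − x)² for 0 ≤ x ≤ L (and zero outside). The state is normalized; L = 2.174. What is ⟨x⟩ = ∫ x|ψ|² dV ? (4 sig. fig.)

⟨x⟩ ≈ 1.087

The expectation value is the |ψ|²-weighted average of x: ∫ x|ψ|² dx.
Expanding the polynomial and integrating term by term, evaluating both integrals, ⟨x⟩ = L/2.
With L = 2.174, ⟨x⟩ = 1.0870.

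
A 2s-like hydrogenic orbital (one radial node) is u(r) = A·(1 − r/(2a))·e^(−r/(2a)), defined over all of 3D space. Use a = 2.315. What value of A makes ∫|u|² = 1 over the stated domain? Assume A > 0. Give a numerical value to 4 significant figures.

The normalization condition is ∫|u|² 4πr² dr = 1 from 0 to ∞.
The integral (without the A² prefactor) comes out to 8·π·a^3.
Hence A² = 1/[8·π·a^3].
Plugging in a = 2.315 yields A = 0.056631.

A ≈ 0.05663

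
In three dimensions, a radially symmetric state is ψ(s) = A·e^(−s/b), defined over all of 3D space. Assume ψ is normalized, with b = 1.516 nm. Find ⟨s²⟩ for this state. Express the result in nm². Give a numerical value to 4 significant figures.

By definition ⟨s²⟩ = ∫ s^2 |ψ(s)|² 4πs² ds.
Since the A² factors cancel between numerator and denominator, ⟨s²⟩ = 3·b^2.
With b = 1.516, ⟨s^2⟩ = 6.8948.

⟨s^2⟩ ≈ 6.895 nm^2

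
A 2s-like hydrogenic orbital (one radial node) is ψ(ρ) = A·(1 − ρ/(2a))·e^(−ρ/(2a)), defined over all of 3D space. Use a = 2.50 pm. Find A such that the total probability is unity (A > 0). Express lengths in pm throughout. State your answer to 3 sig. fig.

A ≈ 0.0505 pm^(-3/2)

The normalization condition is ∫|ψ|² 4πρ² dρ = 1 from 0 to ∞.
The angular integral contributes 4π, leaving ∫₀^∞ ρ²|ψ|² dρ.
Carrying out the integral gives A² · 8·π·a^3.
Plugging in a = 2.50 yields A = 0.05046.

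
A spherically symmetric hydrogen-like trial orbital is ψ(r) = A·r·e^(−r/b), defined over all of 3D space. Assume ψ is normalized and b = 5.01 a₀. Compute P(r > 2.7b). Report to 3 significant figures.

P ≈ 0.373

Integrate the radial probability density 4πr²|ψ|² over r > 2.7b.
A² is fixed by ∫₀^∞ 4πr²|ψ|² dr = 1, i.e. A² = (3·π·b^5)^(−1).
In terms of u = r/b (A², 4π and the length scale all cancel between numerator and denominator), P = [∫_{2.7}^{∞} u^4·e^(-2·u) du] / [∫_{0}^{∞} u^4·e^(-2·u) du].
An antiderivative of u^4·e^(-2·u) is -(u^4/2 + u^3 + 3·u^2/2 + 3·u/2 + 3/4)·e^(-2·u); evaluating from 2.7 to ∞ gives ≈ 0.27998, while the full integral is 3/4.
Taking the ratio yields P = 0.3733.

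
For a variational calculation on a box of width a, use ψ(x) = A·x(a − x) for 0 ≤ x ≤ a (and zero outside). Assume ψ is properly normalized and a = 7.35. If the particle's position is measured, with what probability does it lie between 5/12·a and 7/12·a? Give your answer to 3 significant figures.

P ≈ 0.307

|ψ|² is the probability density, so P = ∫_{5/12·a}^{7/12·a} |ψ|² dx.
With A² fixed by ∫|ψ|² = 1, i.e. A² = (a^5/30)^(−1), substitute and integrate.
Let u = x/a; then A² and the length scale cancel, so P = ∫_{5/12}^{7/12} u^2·(1 - u)^2 du ÷ ∫_{0}^{1} u^2·(1 - u)^2 du.
With ∫ u^2·(1 - u)^2 du = u^3·(6·u^2 - 15·u + 10)/30 + C, the region integral is ≈ 0.010225 and the full one is 1/30.
This works out to P = 0.3068.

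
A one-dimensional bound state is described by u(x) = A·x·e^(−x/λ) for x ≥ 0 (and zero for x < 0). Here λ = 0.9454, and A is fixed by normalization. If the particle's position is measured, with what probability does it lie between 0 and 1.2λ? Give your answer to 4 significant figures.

P = ∫_{0}^{1.2λ} |u(x)|² dx.
Since A² = 1/(λ^3/4), this is the region integral divided by the full normalization integral.
Let t = x/λ; then A² and the length scale cancel, so P = ∫_{0}^{1.2} t^2·e^(-2·t) dt ÷ ∫_{0}^{∞} t^2·e^(-2·t) dt.
An antiderivative of t^2·e^(-2·t) is -(2·t^2 + 2·t + 1)·e^(-2·t)/4; evaluating from 0 to 1.2 gives 1/4 - 157·e^(-12/5)/100, while the full integral is 1/4.
Taking the ratio, P = 0.43029.

P ≈ 0.4303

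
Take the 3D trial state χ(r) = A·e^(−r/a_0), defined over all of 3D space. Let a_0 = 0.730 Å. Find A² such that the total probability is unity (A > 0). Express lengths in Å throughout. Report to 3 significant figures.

A^2 ≈ 0.818 Å^(-3)

We need A² ∫|f|² 4πr² dr = 1, taking the integral from 0 to ∞.
The angular integral contributes 4π, leaving ∫₀^∞ r²|χ|² dr.
Recall ∫₀^∞ r^m e^(−r/β) dr = m!·β^(m+1), carrying out the integral gives A² · π·a_0^3.
Hence A² = 1/[π·a_0^3].
Plugging in a_0 = 0.730 yields A = 0.9046.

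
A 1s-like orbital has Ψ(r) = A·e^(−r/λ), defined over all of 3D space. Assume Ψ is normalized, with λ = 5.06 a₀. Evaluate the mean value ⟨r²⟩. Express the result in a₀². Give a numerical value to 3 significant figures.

⟨r^2⟩ ≈ 76.8 a₀^2

The expectation value is the |Ψ|²-weighted average of r^2: ∫ r^2|Ψ|² 4πr² dr.
With ∫₀^∞ r^4 e^(−αr) dr = 4!/α^5, the ratio of the moment integral to the normalization integral gives ⟨r²⟩ = 3·λ^2.
With λ = 5.06, ⟨r^2⟩ = 76.81.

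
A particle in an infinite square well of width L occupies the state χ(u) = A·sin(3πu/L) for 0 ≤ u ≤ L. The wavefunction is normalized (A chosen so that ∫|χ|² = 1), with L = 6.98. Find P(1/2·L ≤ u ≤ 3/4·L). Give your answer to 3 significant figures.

P ≈ 0.197

P = ∫_{1/2·L}^{3/4·L} |χ(u)|² du.
The normalization integral ∫|χ|²du over the whole domain equals L/2·A², and A² cancels in the ratio.
In terms of t = u/L (A² and the length scale cancel between numerator and denominator), P = [∫_{1/2}^{3/4} sin(3·π·t)^2 dt] / [∫_{0}^{1} sin(3·π·t)^2 dt].
With ∫ sin(3·π·t)^2 dt = t/2 - sin(6·π·t)/(12·π) + C, the region integral is 1/8 - 1/(12·π) and the full one is 1/2.
Evaluating gives P = (-2 + 3·π)/(12·π).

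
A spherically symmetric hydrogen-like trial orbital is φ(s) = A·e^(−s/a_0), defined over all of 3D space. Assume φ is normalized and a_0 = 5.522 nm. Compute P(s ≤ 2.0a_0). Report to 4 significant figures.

With dV = 4πs²ds, the probability is ∫|φ|² dV over s ≤ 2.0a_0.
Normalization gives A² = 1/(π·a_0^3).
Substituting u = s/a_0, A², 4π and the length scale all cancel in the ratio: P = ∫_{0}^{2.0} u^2·e^(-2·u) du / ∫_{0}^{∞} u^2·e^(-2·u) du.
With ∫ u^2·e^(-2·u) du = -(2·u^2 + 2·u + 1)·e^(-2·u)/4 + C, the region integral is 1/4 - 13·e^(-4)/4 and the full one is 1/4.
Taking the ratio yields P = 0.76190.

P ≈ 0.7619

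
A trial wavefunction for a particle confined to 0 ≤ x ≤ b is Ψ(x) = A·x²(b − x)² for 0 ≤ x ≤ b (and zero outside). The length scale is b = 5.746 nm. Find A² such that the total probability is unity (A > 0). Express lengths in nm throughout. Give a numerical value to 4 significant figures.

A^2 ≈ 0.00009227 nm^(-9)

Normalization requires ∫|Ψ|² dx = 1, integrated from 0 to b.
The integral (without the A² prefactor) comes out to b^9/630.
Hence A² = 1/[b^9/630].
With b = 5.746: A² = 0.000092268 and A = 0.0096056.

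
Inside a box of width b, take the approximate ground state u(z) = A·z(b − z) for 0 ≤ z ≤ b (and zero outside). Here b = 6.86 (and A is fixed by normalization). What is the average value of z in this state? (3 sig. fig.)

By definition ⟨z⟩ = ∫ z |u(z)|² dz.
Expanding the polynomial and integrating term by term, the ratio of the moment integral to the normalization integral gives ⟨z⟩ = b/2.
Putting b = 6.86 gives 3.430.

⟨z⟩ ≈ 3.43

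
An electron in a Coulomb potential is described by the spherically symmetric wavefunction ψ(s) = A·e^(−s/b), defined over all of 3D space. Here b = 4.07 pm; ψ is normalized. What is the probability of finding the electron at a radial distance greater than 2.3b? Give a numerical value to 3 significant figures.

P ≈ 0.163

With dV = 4πs²ds, the probability is ∫|ψ|² dV over s > 2.3b.
A² is fixed by ∫₀^∞ 4πs²|ψ|² ds = 1, i.e. A² = (π·b^3)^(−1).
Let u = s/b; then A², 4π and the length scale all cancel, so P = ∫_{2.3}^{∞} u^2·e^(-2·u) du ÷ ∫_{0}^{∞} u^2·e^(-2·u) du.
With ∫ u^2·e^(-2·u) du = -(2·u^2 + 2·u + 1)·e^(-2·u)/4 + C, the region integral is 809·e^(-23/5)/200 and the full one is 1/4.
The region integral divided by the full integral gives P = 0.1626.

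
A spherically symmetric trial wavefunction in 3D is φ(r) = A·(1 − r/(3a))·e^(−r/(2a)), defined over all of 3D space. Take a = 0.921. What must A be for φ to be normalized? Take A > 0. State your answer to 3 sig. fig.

The normalization condition is ∫|φ|² 4πr² dr = 1 from 0 to ∞.
(Spherical symmetry: dV = 4πr² dr.)
With ∫₀^∞ r^4 e^(−αr) dr = 4!/α^5, with φ = A·(1 − r/(3a))·e^(−r/(2a)), the integral evaluates to A²·[8·π·a^3/3].
So A² = (8·π·a^3/3)^(−1).
With a = 0.921: A² = 0.1528 and A = 0.3909.

A ≈ 0.391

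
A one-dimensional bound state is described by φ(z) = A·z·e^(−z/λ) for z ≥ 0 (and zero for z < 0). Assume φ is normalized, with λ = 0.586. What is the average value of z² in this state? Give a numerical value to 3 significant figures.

⟨z²⟩ = ∫ z^2 |φ|² dz over the full domain.
With ∫₀^∞ z^4 e^(−αz) dz = 4!/α^5, the ratio of the moment integral to the normalization integral gives ⟨z²⟩ = 3·λ^2.
Putting λ = 0.586 gives 1.030.

⟨z^2⟩ ≈ 1.03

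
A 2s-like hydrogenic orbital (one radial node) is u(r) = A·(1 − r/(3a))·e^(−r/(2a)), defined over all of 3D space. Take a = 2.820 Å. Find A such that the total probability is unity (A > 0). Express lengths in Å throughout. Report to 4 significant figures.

The normalization condition is ∫|u|² 4πr² dr = 1 from 0 to ∞.
(Spherical symmetry: dV = 4πr² dr.)
Using ∫₀^∞ rⁿ e^(−αr) dr = n!/αⁿ⁺¹, carrying out the integral gives A² · 8·π·a^3/3.
Hence A² = 1/[8·π·a^3/3].
Plugging in a = 2.820 yields A = 0.072957.

A ≈ 0.07296 Å^(-3/2)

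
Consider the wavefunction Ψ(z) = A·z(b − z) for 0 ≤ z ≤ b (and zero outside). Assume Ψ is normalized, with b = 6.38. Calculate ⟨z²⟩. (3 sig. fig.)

The expectation value is the |Ψ|²-weighted average of z^2: ∫ z^2|Ψ|² dz.
The ratio of the moment integral to the normalization integral gives ⟨z²⟩ = 2·b^2/7.
With b = 6.38, ⟨z^2⟩ = 11.63.

⟨z^2⟩ ≈ 11.6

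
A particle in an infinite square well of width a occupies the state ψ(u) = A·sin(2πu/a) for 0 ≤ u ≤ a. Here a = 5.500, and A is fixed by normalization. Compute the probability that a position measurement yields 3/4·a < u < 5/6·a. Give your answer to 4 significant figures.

|ψ|² is the probability density, so P = ∫_{3/4·a}^{5/6·a} |ψ|² du.
With A² fixed by ∫|ψ|² = 1, i.e. A² = (a/2)^(−1), substitute and integrate.
In terms of t = u/a (A² and the length scale cancel between numerator and denominator), P = [∫_{3/4}^{5/6} sin(2·π·t)^2 dt] / [∫_{0}^{1} sin(2·π·t)^2 dt].
With ∫ sin(2·π·t)^2 dt = t/2 - sin(4·π·t)/(8·π) + C, the region integral is √(3)/(16·π) + 1/24 and the full one is 1/2.
Taking the ratio, P = (√(3)/8 + π/12)/π.

P ≈ 0.1522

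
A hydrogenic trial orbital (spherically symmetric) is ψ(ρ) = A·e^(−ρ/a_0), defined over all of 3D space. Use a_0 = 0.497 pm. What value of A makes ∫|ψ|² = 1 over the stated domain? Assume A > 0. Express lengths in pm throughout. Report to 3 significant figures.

A ≈ 1.61 pm^(-3/2)

We need A² ∫|f|² 4πρ² dρ = 1, taking the integral from 0 to ∞.
In 3D with spherical symmetry the volume element is 4πρ² dρ.
Using ∫₀^∞ ρⁿ e^(−αρ) dρ = n!/αⁿ⁺¹, carrying out the integral gives A² · π·a_0^3.
Setting this equal to 1 gives A² = 1/(π·a_0^3).
With a_0 = 0.497: A² = 2.593 and A = 1.610.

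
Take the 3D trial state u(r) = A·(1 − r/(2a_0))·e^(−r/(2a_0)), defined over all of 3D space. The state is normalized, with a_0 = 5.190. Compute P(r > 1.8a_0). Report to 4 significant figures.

P ≈ 0.9475

P = ∫ |u|² 4πr² dr over r > 1.8a_0.
A² is fixed by ∫₀^∞ 4πr²|u|² dr = 1, i.e. A² = (8·π·a_0^3)^(−1).
In terms of t = r/a_0 (A², 4π and the length scale all cancel between numerator and denominator), P = [∫_{1.8}^{∞} t^2·(1 - t/2)^2·e^(-t) dt] / [∫_{0}^{∞} t^2·(1 - t/2)^2·e^(-t) dt].
With ∫ t^2·(1 - t/2)^2·e^(-t) dt = -(t^4/4 + t^2 + 2·t + 2)·e^(-t) + C, the region integral is ≈ 1.89505 and the full one is 2.
Taking the ratio yields P = 0.94753.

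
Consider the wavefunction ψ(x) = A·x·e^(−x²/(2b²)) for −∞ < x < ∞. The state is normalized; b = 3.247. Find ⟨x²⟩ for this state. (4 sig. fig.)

⟨x^2⟩ ≈ 15.81

The expectation value is the |ψ|²-weighted average of x^2: ∫ x^2|ψ|² dx.
Differentiating ∫e^(−αx²) dx = √(π/α) under α to get the higher moments, since the A² factors cancel between numerator and denominator, ⟨x²⟩ = 3·b^2/2.
Putting b = 3.247 gives 15.815.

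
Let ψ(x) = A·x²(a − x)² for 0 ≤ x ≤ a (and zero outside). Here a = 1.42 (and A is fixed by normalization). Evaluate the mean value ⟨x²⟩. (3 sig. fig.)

⟨x²⟩ = ∫ x^2 |ψ|² dx over the full domain.
Expanding the polynomial and integrating term by term, since the A² factors cancel between numerator and denominator, ⟨x²⟩ = 3·a^2/11.
With a = 1.42, ⟨x^2⟩ = 0.5499.

⟨x^2⟩ ≈ 0.550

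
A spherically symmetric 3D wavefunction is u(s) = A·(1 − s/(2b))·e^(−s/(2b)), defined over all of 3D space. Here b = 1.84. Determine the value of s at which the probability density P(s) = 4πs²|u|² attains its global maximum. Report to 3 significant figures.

The maximum of P(s) = 4πs²|u|² occurs where its derivative vanishes.
This gives s = b·(√(5) + 3).
With b = 1.84, the most probable radial distance is 9.634.

s ≈ 9.63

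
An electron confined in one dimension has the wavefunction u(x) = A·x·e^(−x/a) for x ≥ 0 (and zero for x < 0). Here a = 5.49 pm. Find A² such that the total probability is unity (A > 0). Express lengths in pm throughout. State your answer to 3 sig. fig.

Normalization requires ∫|u|² dx = 1, integrated from 0 to ∞.
Using ∫₀^∞ xⁿ e^(−αx) dx = n!/αⁿ⁺¹, carrying out the integral gives A² · a^3/4.
With a = 5.49: A² = 0.02417 and A = 0.1555.

A^2 ≈ 0.0242 pm^(-3)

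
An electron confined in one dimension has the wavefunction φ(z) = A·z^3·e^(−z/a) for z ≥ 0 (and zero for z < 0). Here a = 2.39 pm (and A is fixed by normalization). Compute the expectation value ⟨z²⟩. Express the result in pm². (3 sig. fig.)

The expectation value is the |φ|²-weighted average of z^2: ∫ z^2|φ|² dz.
Recall ∫₀^∞ z^m e^(−z/β) dz = m!·β^(m+1), evaluating both integrals, ⟨z²⟩ = 14·a^2.
With a = 2.39, ⟨z^2⟩ = 79.97.

⟨z^2⟩ ≈ 80.0 pm^2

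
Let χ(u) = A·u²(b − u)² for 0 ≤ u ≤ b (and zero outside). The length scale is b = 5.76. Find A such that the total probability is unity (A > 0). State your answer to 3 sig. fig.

A ≈ 0.00950

The normalization condition is ∫|χ|² du = 1 from 0 to b.
Expanding the polynomial and integrating term by term, the integral (without the A² prefactor) comes out to b^9/630.
With b = 5.76: A² = 0.00009027 and A = 0.009501.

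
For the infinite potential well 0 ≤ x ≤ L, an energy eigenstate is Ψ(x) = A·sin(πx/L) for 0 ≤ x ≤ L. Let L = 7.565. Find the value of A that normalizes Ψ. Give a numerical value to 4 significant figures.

The normalization condition is ∫|Ψ|² dx = 1 from 0 to L.
Using sin²θ = (1 − cos 2θ)/2, with Ψ = A·sin(πx/L), the integral evaluates to A²·[L/2].
So A² = (L/2)^(−1).
Plugging in L = 7.565 yields A = 0.51417.

A ≈ 0.5142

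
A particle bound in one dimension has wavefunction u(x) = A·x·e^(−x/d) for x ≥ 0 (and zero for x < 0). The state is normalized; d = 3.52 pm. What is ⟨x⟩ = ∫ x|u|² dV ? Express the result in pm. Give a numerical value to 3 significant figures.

The expectation value is the |u|²-weighted average of x: ∫ x|u|² dx.
Using ∫₀^∞ xⁿ e^(−αx) dx = n!/αⁿ⁺¹, evaluating both integrals, ⟨x⟩ = 3·d/2.
Putting d = 3.52 gives 5.280.

⟨x⟩ ≈ 5.28 pm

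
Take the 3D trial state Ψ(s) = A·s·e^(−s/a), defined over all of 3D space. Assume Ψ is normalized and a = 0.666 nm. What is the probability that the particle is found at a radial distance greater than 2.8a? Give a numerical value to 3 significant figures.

Integrate the radial probability density 4πs²|Ψ|² over s > 2.8a.
Normalization gives A² = 1/(3·π·a^5).
Let u = s/a; then A², 4π and the length scale all cancel, so P = ∫_{2.8}^{∞} u^4·e^(-2·u) du ÷ ∫_{0}^{∞} u^4·e^(-2·u) du.
An antiderivative of u^4·e^(-2·u) is -(u^4/2 + u^3 + 3·u^2/2 + 3·u/2 + 3/4)·e^(-2·u); evaluating from 2.8 to ∞ gives ≈ 0.25661, while the full integral is 3/4.
This evaluates to P = 0.3422.

P ≈ 0.342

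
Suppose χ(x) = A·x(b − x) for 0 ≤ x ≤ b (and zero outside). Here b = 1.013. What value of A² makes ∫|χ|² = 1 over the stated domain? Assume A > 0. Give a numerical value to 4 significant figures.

A^2 ≈ 28.12

The normalization condition is ∫|χ|² dx = 1 from 0 to b.
With χ = A·x(b − x), the integral evaluates to A²·[b^5/30].
Hence A² = 1/[b^5/30].
Substituting b = 1.013 gives A² = 28.124, so A = 5.3032.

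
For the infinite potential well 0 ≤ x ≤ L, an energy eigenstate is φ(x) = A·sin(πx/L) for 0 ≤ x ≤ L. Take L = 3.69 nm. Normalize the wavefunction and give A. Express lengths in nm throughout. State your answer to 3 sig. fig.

We need A² ∫|f|² dx = 1, taking the integral from 0 to L.
With φ = A·sin(πx/L), the integral evaluates to A²·[L/2].
Hence A² = 1/[L/2].
Plugging in L = 3.69 yields A = 0.7362.

A ≈ 0.736 nm^(-1/2)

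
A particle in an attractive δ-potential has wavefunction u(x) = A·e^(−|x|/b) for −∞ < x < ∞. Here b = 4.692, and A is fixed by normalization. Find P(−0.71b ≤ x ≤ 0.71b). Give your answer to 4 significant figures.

P ≈ 0.7583

P = ∫_{−0.71b}^{0.71b} |u(x)|² dx.
Since A² = 1/(b), this is the region integral divided by the full normalization integral.
Both integrals are even about x = 0, so only the x ≥ 0 halves are needed (the factors of 2 cancel). Substituting t = x/b, A² and the length scale cancel in the ratio: P = ∫_{0}^{0.71} e^(-2·t) dt / ∫_{0}^{∞} e^(-2·t) dt.
With ∫ e^(-2·t) dt = -e^(-2·t)/2 + C, the region integral is 1/2 - e^(-71/50)/2 and the full one is 1/2.
The result is P = 0.75829.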